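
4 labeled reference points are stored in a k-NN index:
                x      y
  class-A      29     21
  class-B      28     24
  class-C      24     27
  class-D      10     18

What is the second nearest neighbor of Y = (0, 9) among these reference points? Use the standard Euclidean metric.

Compare squared distances (the ordering matches that of the actual distances):
d²(Y, class-A) = (0−29)² + (9−21)² = 841 + 144 = 985
d²(Y, class-B) = (0−28)² + (9−24)² = 784 + 225 = 1009
d²(Y, class-C) = (0−24)² + (9−27)² = 576 + 324 = 900
d²(Y, class-D) = (0−10)² + (9−18)² = 100 + 81 = 181
Sorted ascending: class-D, class-C, class-A, … — the second-nearest is class-C.

class-C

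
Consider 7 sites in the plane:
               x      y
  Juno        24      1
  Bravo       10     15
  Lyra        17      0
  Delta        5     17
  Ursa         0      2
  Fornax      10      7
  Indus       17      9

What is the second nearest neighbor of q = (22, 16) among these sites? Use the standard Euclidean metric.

Bravo

Squared Euclidean distances:
d²(q, Juno) = (22−24)² + (16−1)² = 4 + 225 = 229
d²(q, Bravo) = (22−10)² + (16−15)² = 144 + 1 = 145
d²(q, Lyra) = (22−17)² + (16−0)² = 25 + 256 = 281
d²(q, Delta) = (22−5)² + (16−17)² = 289 + 1 = 290
d²(q, Ursa) = (22−0)² + (16−2)² = 484 + 196 = 680
d²(q, Fornax) = (22−10)² + (16−7)² = 144 + 81 = 225
d²(q, Indus) = (22−17)² + (16−9)² = 25 + 49 = 74
Sorted ascending: Indus, Bravo, Fornax, … — the second-nearest is Bravo.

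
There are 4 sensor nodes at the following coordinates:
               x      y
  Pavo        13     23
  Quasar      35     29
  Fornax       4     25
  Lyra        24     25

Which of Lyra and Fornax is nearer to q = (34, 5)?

Lyra

Compare squared distances:
d²(q, Lyra) = (34−24)² + (5−25)² = 100 + 400 = 500
d²(q, Fornax) = (34−4)² + (5−25)² = 900 + 400 = 1300
500 < 1300, so Lyra is closer.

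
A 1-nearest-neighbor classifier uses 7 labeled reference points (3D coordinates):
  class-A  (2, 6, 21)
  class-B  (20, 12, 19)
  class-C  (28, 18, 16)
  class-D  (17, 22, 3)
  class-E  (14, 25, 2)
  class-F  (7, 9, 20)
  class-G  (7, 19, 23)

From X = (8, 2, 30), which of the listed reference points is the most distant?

class-E

Since √ is increasing, it suffices to compare squared distances:
d²(X, class-A) = (8−2)² + (2−6)² + (30−21)² = 36 + 16 + 81 = 133
d²(X, class-B) = (8−20)² + (2−12)² + (30−19)² = 144 + 100 + 121 = 365
d²(X, class-C) = (8−28)² + (2−18)² + (30−16)² = 400 + 256 + 196 = 852
d²(X, class-D) = (8−17)² + (2−22)² + (30−3)² = 81 + 400 + 729 = 1210
d²(X, class-E) = (8−14)² + (2−25)² + (30−2)² = 36 + 529 + 784 = 1349
d²(X, class-F) = (8−7)² + (2−9)² + (30−20)² = 1 + 49 + 100 = 150
d²(X, class-G) = (8−7)² + (2−19)² + (30−23)² = 1 + 289 + 49 = 339
The largest is to class-E.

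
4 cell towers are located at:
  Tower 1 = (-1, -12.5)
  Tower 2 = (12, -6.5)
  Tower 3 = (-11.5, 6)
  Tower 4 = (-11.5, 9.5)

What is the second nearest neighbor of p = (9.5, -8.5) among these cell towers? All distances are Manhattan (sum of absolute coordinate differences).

d(p, Tower 1) = |9.5−(-1)| + |-8.5−(-12.5)| = 10.5 + 4 = 14.5
d(p, Tower 2) = |9.5−12| + |-8.5−(-6.5)| = 2.5 + 2 = 4.5
d(p, Tower 3) = |9.5−(-11.5)| + |-8.5−6| = 21 + 14.5 = 35.5
d(p, Tower 4) = |9.5−(-11.5)| + |-8.5−9.5| = 21 + 18 = 39
Sorted ascending: Tower 2, Tower 1, Tower 3, … — the second-nearest is Tower 1.

Tower 1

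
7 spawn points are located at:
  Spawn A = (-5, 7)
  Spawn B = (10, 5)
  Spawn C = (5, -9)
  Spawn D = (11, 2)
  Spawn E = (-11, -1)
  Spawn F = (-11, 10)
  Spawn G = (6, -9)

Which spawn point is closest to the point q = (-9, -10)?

Since √ is increasing, it suffices to compare squared distances:
d²(q, Spawn A) = (-9−(-5))² + (-10−7)² = 16 + 289 = 305
d²(q, Spawn B) = (-9−10)² + (-10−5)² = 361 + 225 = 586
d²(q, Spawn C) = (-9−5)² + (-10−(-9))² = 196 + 1 = 197
d²(q, Spawn D) = (-9−11)² + (-10−2)² = 400 + 144 = 544
d²(q, Spawn E) = (-9−(-11))² + (-10−(-1))² = 4 + 81 = 85
d²(q, Spawn F) = (-9−(-11))² + (-10−10)² = 4 + 400 = 404
d²(q, Spawn G) = (-9−6)² + (-10−(-9))² = 225 + 1 = 226
Spawn E is nearest.

Spawn E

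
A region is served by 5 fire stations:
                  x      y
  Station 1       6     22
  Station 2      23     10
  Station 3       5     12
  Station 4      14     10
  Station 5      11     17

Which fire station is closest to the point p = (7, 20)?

Squared Euclidean distances:
d²(p, Station 1) = (7−6)² + (20−22)² = 1 + 4 = 5
d²(p, Station 2) = (7−23)² + (20−10)² = 256 + 100 = 356
d²(p, Station 3) = (7−5)² + (20−12)² = 4 + 64 = 68
d²(p, Station 4) = (7−14)² + (20−10)² = 49 + 100 = 149
d²(p, Station 5) = (7−11)² + (20−17)² = 16 + 9 = 25
Station 1 is nearest.

Station 1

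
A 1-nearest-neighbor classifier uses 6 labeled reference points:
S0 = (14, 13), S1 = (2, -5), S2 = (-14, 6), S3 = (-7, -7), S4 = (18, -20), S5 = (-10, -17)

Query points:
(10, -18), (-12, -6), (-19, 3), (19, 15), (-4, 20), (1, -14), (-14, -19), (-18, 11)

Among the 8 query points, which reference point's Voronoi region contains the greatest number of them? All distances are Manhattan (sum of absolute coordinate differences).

S2

(10, -18) — d to each: S0:35, S1:21, S2:48, S3:28, S4:10, S5:21 → nearest is S4
(-12, -6) — d to each: S0:45, S1:15, S2:14, S3:6, S4:44, S5:13 → nearest is S3
(-19, 3) — d to each: S0:43, S1:29, S2:8, S3:22, S4:60, S5:29 → nearest is S2
(19, 15) — d to each: S0:7, S1:37, S2:42, S3:48, S4:36, S5:61 → nearest is S0
(-4, 20) — d to each: S0:25, S1:31, S2:24, S3:30, S4:62, S5:43 → nearest is S2
(1, -14) — d to each: S0:40, S1:10, S2:35, S3:15, S4:23, S5:14 → nearest is S1
(-14, -19) — d to each: S0:60, S1:30, S2:25, S3:19, S4:33, S5:6 → nearest is S5
(-18, 11) — d to each: S0:34, S1:36, S2:9, S3:29, S4:67, S5:36 → nearest is S2
Tally — S0:1, S1:1, S2:3, S3:1, S4:1, S5:1. S2 captures the most (3).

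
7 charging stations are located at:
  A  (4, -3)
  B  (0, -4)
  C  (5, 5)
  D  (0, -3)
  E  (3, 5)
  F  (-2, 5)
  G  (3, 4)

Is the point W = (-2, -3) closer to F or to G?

Compare squared distances:
|WF|² = (-2−(-2))² + (-3−5)² = 0 + 64 = 64
|WG|² = (-2−3)² + (-3−4)² = 25 + 49 = 74
64 < 74, so F is closer.

F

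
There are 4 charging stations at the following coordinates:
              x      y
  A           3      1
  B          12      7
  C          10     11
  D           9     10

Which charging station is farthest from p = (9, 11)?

A

Squared Euclidean distances:
|pA|² = (9−3)² + (11−1)² = 36 + 100 = 136
|pB|² = (9−12)² + (11−7)² = 9 + 16 = 25
|pC|² = (9−10)² + (11−11)² = 1 + 0 = 1
|pD|² = (9−9)² + (11−10)² = 0 + 1 = 1
The largest is to A.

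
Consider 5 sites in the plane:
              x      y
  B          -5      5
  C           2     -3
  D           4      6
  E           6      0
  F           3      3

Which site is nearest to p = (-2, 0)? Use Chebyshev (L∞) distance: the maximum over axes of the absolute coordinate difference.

C

d(p,B) = max(3, 5) = 5
d(p,C) = max(4, 3) = 4
d(p,D) = max(6, 6) = 6
d(p,E) = max(8, 0) = 8
d(p,F) = max(5, 3) = 5
Minimum is at C.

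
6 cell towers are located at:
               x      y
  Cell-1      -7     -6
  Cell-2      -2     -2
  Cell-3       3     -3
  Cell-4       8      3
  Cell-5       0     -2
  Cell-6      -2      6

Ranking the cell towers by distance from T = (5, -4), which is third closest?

Since √ is increasing, it suffices to compare squared distances:
d²(T, Cell-1) = (5−(-7))² + (-4−(-6))² = 144 + 4 = 148
d²(T, Cell-2) = (5−(-2))² + (-4−(-2))² = 49 + 4 = 53
d²(T, Cell-3) = (5−3)² + (-4−(-3))² = 4 + 1 = 5
d²(T, Cell-4) = (5−8)² + (-4−3)² = 9 + 49 = 58
d²(T, Cell-5) = (5−0)² + (-4−(-2))² = 25 + 4 = 29
d²(T, Cell-6) = (5−(-2))² + (-4−6)² = 49 + 100 = 149
Sorted ascending: Cell-3, Cell-5, Cell-2, Cell-4, … — the third-nearest is Cell-2.

Cell-2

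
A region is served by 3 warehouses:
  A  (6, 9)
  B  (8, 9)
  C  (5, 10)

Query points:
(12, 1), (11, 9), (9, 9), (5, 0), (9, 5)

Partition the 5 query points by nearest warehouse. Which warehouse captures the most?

(12, 1) — d² to each: A:100, B:80, C:130 → nearest is B
(11, 9) — d² to each: A:25, B:9, C:37 → nearest is B
(9, 9) — d² to each: A:9, B:1, C:17 → nearest is B
(5, 0) — d² to each: A:82, B:90, C:100 → nearest is A
(9, 5) — d² to each: A:25, B:17, C:41 → nearest is B
Tally — A:1, B:4. B captures the most (4).

B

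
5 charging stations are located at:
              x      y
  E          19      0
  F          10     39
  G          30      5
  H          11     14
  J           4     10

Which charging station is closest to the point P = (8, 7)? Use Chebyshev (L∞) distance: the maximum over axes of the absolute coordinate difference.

d(P,E) = max(11, 7) = 11
d(P,F) = max(2, 32) = 32
d(P,G) = max(22, 2) = 22
d(P,H) = max(3, 7) = 7
d(P,J) = max(4, 3) = 4
The smallest is to J, so P lies in the Voronoi region of J.

J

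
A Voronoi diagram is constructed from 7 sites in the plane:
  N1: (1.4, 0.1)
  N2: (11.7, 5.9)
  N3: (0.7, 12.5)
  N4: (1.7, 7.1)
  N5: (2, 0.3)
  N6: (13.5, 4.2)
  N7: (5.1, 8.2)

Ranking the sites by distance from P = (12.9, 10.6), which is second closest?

N6

Since √ is increasing, it suffices to compare squared distances:
|PN1|² = (12.9−1.4)² + (10.6−0.1)² = 132.25 + 110.25 = 242.5
|PN2|² = (12.9−11.7)² + (10.6−5.9)² = 1.44 + 22.09 = 23.53
|PN3|² = (12.9−0.7)² + (10.6−12.5)² = 148.84 + 3.61 = 152.45
|PN4|² = (12.9−1.7)² + (10.6−7.1)² = 125.44 + 12.25 = 137.69
|PN5|² = (12.9−2)² + (10.6−0.3)² = 118.81 + 106.09 = 224.9
|PN6|² = (12.9−13.5)² + (10.6−4.2)² = 0.36 + 40.96 = 41.32
|PN7|² = (12.9−5.1)² + (10.6−8.2)² = 60.84 + 5.76 = 66.6
Sorted ascending: N2, N6, N7, … — the second-nearest is N6.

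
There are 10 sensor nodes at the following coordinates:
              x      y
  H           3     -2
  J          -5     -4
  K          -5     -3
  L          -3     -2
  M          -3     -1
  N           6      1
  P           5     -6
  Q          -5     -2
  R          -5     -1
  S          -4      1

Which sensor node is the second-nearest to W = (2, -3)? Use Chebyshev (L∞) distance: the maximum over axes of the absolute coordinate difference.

P

d(W,H) = max(1, 1) = 1
d(W,J) = max(7, 1) = 7
d(W,K) = max(7, 0) = 7
d(W,L) = max(5, 1) = 5
d(W,M) = max(5, 2) = 5
d(W,N) = max(4, 4) = 4
d(W,P) = max(3, 3) = 3
d(W,Q) = max(7, 1) = 7
d(W,R) = max(7, 2) = 7
d(W,S) = max(6, 4) = 6
Sorted ascending: H, P, N, … — the second-nearest is P.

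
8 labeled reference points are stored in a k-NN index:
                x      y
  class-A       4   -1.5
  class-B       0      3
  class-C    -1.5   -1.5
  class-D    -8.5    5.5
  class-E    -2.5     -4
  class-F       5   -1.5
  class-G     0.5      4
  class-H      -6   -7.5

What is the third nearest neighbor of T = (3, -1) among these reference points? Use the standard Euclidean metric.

Since √ is increasing, it suffices to compare squared distances:
d²(T, class-A) = 1 + 0.25 = 1.25
d²(T, class-B) = 9 + 16 = 25
d²(T, class-C) = 20.25 + 0.25 = 20.5
d²(T, class-D) = 132.25 + 42.25 = 174.5
d²(T, class-E) = 30.25 + 9 = 39.25
d²(T, class-F) = 4 + 0.25 = 4.25
d²(T, class-G) = 6.25 + 25 = 31.25
d²(T, class-H) = 81 + 42.25 = 123.25
Sorted ascending: class-A, class-F, class-C, class-B, … — the third-nearest is class-C.

class-C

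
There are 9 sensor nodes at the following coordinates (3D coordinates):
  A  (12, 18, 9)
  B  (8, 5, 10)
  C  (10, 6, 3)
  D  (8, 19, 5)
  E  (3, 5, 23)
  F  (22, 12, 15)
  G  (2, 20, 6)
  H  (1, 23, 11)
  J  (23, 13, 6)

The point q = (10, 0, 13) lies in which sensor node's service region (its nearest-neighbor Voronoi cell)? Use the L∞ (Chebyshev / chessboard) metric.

B

d(q,A) = max(2, 18, 4) = 18
d(q,B) = max(2, 5, 3) = 5
d(q,C) = max(0, 6, 10) = 10
d(q,D) = max(2, 19, 8) = 19
d(q,E) = max(7, 5, 10) = 10
d(q,F) = max(12, 12, 2) = 12
d(q,G) = max(8, 20, 7) = 20
d(q,H) = max(9, 23, 2) = 23
d(q,J) = max(13, 13, 7) = 13
Minimum is at B.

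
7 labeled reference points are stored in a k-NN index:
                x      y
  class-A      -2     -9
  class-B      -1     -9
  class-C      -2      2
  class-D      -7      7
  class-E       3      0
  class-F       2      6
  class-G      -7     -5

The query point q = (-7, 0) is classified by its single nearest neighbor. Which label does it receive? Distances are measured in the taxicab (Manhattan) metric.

d(q, class-A) = |-7−(-2)| + |0−(-9)| = 5 + 9 = 14
d(q, class-B) = |-7−(-1)| + |0−(-9)| = 6 + 9 = 15
d(q, class-C) = |-7−(-2)| + |0−2| = 5 + 2 = 7
d(q, class-D) = |-7−(-7)| + |0−7| = 0 + 7 = 7
d(q, class-E) = |-7−3| + |0−0| = 10 + 0 = 10
d(q, class-F) = |-7−2| + |0−6| = 9 + 6 = 15
d(q, class-G) = |-7−(-7)| + |0−(-5)| = 0 + 5 = 5
class-G is nearest.

class-G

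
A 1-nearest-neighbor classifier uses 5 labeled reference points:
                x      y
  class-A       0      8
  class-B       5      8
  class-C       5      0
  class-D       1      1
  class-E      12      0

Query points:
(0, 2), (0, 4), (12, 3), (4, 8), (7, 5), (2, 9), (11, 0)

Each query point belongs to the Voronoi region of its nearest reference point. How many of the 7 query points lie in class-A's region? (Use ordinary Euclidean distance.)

(0, 2) — d² to each: class-A:36, class-B:61, class-C:29, class-D:2, class-E:148 → nearest is class-D
(0, 4) — d² to each: class-A:16, class-B:41, class-C:41, class-D:10, class-E:160 → nearest is class-D
(12, 3) — d² to each: class-A:169, class-B:74, class-C:58, class-D:125, class-E:9 → nearest is class-E
(4, 8) — d² to each: class-A:16, class-B:1, class-C:65, class-D:58, class-E:128 → nearest is class-B
(7, 5) — d² to each: class-A:58, class-B:13, class-C:29, class-D:52, class-E:50 → nearest is class-B
(2, 9) — d² to each: class-A:5, class-B:10, class-C:90, class-D:65, class-E:181 → nearest is class-A
(11, 0) — d² to each: class-A:185, class-B:100, class-C:36, class-D:101, class-E:1 → nearest is class-E
1 of the 7 points has class-A as nearest.

1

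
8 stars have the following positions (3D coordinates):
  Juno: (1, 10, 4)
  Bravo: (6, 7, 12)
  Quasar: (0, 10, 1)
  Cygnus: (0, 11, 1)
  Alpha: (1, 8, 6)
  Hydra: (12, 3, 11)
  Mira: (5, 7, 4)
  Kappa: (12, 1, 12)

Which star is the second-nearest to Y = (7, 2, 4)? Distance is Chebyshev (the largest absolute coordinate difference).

Alpha

d(Y, Juno) = max(6, 8, 0) = 8
d(Y, Bravo) = max(1, 5, 8) = 8
d(Y, Quasar) = max(7, 8, 3) = 8
d(Y, Cygnus) = max(7, 9, 3) = 9
d(Y, Alpha) = max(6, 6, 2) = 6
d(Y, Hydra) = max(5, 1, 7) = 7
d(Y, Mira) = max(2, 5, 0) = 5
d(Y, Kappa) = max(5, 1, 8) = 8
Sorted ascending: Mira, Alpha, Hydra, … — the second-nearest is Alpha.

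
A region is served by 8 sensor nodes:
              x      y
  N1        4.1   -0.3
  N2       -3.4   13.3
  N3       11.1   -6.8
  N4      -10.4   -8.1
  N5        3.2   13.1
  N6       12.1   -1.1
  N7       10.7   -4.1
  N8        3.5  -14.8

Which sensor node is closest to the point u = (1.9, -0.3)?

N1

Compare squared distances (the ordering matches that of the actual distances):
|uN1|² = (1.9−4.1)² + (-0.3−(-0.3))² = 4.84 + 0 = 4.84
|uN2|² = (1.9−(-3.4))² + (-0.3−13.3)² = 28.09 + 184.96 = 213.05
|uN3|² = (1.9−11.1)² + (-0.3−(-6.8))² = 84.64 + 42.25 = 126.89
|uN4|² = (1.9−(-10.4))² + (-0.3−(-8.1))² = 151.29 + 60.84 = 212.13
|uN5|² = (1.9−3.2)² + (-0.3−13.1)² = 1.69 + 179.56 = 181.25
|uN6|² = (1.9−12.1)² + (-0.3−(-1.1))² = 104.04 + 0.64 = 104.68
|uN7|² = (1.9−10.7)² + (-0.3−(-4.1))² = 77.44 + 14.44 = 91.88
|uN8|² = (1.9−3.5)² + (-0.3−(-14.8))² = 2.56 + 210.25 = 212.81
Minimum is at N1.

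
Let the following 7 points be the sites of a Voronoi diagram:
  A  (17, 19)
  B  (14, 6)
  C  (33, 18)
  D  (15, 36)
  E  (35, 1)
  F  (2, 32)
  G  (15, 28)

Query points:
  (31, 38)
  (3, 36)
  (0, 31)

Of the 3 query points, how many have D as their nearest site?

1

(31, 38) — d² to each: A:557, B:1313, C:404, D:260, E:1385, F:877, G:356 → nearest is D
(3, 36) — d² to each: A:485, B:1021, C:1224, D:144, E:2249, F:17, G:208 → nearest is F
(0, 31) — d² to each: A:433, B:821, C:1258, D:250, E:2125, F:5, G:234 → nearest is F
1 of the 3 points has D as nearest.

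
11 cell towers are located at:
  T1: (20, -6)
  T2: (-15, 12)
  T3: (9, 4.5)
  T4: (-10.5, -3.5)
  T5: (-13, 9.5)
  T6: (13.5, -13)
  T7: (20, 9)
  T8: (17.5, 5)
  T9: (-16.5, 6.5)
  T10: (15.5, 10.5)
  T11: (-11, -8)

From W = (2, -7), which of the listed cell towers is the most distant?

Compare squared distances (the ordering matches that of the actual distances):
|WT1|² = (2−20)² + (-7−(-6))² = 324 + 1 = 325
|WT2|² = (2−(-15))² + (-7−12)² = 289 + 361 = 650
|WT3|² = (2−9)² + (-7−4.5)² = 49 + 132.25 = 181.25
|WT4|² = (2−(-10.5))² + (-7−(-3.5))² = 156.25 + 12.25 = 168.5
|WT5|² = (2−(-13))² + (-7−9.5)² = 225 + 272.25 = 497.25
|WT6|² = (2−13.5)² + (-7−(-13))² = 132.25 + 36 = 168.25
|WT7|² = (2−20)² + (-7−9)² = 324 + 256 = 580
|WT8|² = (2−17.5)² + (-7−5)² = 240.25 + 144 = 384.25
|WT9|² = (2−(-16.5))² + (-7−6.5)² = 342.25 + 182.25 = 524.5
d²(W, T10) = (2−15.5)² + (-7−10.5)² = 182.25 + 306.25 = 488.5
d²(W, T11) = (2−(-11))² + (-7−(-8))² = 169 + 1 = 170
The largest is to T2.

T2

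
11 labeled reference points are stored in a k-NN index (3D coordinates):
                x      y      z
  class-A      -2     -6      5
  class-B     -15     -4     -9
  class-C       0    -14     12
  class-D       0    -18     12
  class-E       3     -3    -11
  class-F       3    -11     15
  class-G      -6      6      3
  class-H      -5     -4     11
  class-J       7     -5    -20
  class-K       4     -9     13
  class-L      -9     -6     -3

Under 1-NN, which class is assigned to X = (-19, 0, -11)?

class-B

Since √ is increasing, it suffices to compare squared distances:
d²(X, class-A) = 289 + 36 + 256 = 581
d²(X, class-B) = 16 + 16 + 4 = 36
d²(X, class-C) = 361 + 196 + 529 = 1086
d²(X, class-D) = 361 + 324 + 529 = 1214
d²(X, class-E) = 484 + 9 + 0 = 493
d²(X, class-F) = 484 + 121 + 676 = 1281
d²(X, class-G) = 169 + 36 + 196 = 401
d²(X, class-H) = 196 + 16 + 484 = 696
d²(X, class-J) = 676 + 25 + 81 = 782
d²(X, class-K) = 529 + 81 + 576 = 1186
d²(X, class-L) = 100 + 36 + 64 = 200
The smallest is to class-B, so X lies in the Voronoi region of class-B.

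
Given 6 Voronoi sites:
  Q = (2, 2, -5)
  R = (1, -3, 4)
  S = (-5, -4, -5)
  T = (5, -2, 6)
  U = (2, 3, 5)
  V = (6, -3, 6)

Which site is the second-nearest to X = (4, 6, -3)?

U

Squared Euclidean distances:
|XQ|² = (4−2)² + (6−2)² + (-3−(-5))² = 4 + 16 + 4 = 24
|XR|² = (4−1)² + (6−(-3))² + (-3−4)² = 9 + 81 + 49 = 139
|XS|² = (4−(-5))² + (6−(-4))² + (-3−(-5))² = 81 + 100 + 4 = 185
|XT|² = (4−5)² + (6−(-2))² + (-3−6)² = 1 + 64 + 81 = 146
|XU|² = (4−2)² + (6−3)² + (-3−5)² = 4 + 9 + 64 = 77
|XV|² = (4−6)² + (6−(-3))² + (-3−6)² = 4 + 81 + 81 = 166
Sorted ascending: Q, U, R, … — the second-nearest is U.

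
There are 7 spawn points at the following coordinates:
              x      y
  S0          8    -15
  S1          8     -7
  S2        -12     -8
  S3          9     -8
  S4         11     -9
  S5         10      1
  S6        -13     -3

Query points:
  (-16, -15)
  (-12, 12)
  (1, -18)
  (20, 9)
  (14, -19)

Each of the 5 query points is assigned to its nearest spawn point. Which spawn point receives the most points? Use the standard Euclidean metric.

S0

(-16, -15) — d² to each: S0:576, S1:640, S2:65, S3:674, S4:765, S5:932, S6:153 → nearest is S2
(-12, 12) — d² to each: S0:1129, S1:761, S2:400, S3:841, S4:970, S5:605, S6:226 → nearest is S6
(1, -18) — d² to each: S0:58, S1:170, S2:269, S3:164, S4:181, S5:442, S6:421 → nearest is S0
(20, 9) — d² to each: S0:720, S1:400, S2:1313, S3:410, S4:405, S5:164, S6:1233 → nearest is S5
(14, -19) — d² to each: S0:52, S1:180, S2:797, S3:146, S4:109, S5:416, S6:985 → nearest is S0
Tally — S0:2, S2:1, S5:1, S6:1. S0 captures the most (2).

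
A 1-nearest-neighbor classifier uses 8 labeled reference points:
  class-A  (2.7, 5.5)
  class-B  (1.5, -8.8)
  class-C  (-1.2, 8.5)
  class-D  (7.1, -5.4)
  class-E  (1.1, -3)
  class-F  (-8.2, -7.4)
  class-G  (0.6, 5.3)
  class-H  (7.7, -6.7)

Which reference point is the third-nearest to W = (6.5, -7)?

class-B

Squared Euclidean distances:
d²(W, class-A) = (6.5−2.7)² + (-7−5.5)² = 14.44 + 156.25 = 170.69
d²(W, class-B) = (6.5−1.5)² + (-7−(-8.8))² = 25 + 3.24 = 28.24
d²(W, class-C) = (6.5−(-1.2))² + (-7−8.5)² = 59.29 + 240.25 = 299.54
d²(W, class-D) = (6.5−7.1)² + (-7−(-5.4))² = 0.36 + 2.56 = 2.92
d²(W, class-E) = (6.5−1.1)² + (-7−(-3))² = 29.16 + 16 = 45.16
d²(W, class-F) = (6.5−(-8.2))² + (-7−(-7.4))² = 216.09 + 0.16 = 216.25
d²(W, class-G) = (6.5−0.6)² + (-7−5.3)² = 34.81 + 151.29 = 186.1
d²(W, class-H) = (6.5−7.7)² + (-7−(-6.7))² = 1.44 + 0.09 = 1.53
Sorted ascending: class-H, class-D, class-B, class-E, … — the third-nearest is class-B.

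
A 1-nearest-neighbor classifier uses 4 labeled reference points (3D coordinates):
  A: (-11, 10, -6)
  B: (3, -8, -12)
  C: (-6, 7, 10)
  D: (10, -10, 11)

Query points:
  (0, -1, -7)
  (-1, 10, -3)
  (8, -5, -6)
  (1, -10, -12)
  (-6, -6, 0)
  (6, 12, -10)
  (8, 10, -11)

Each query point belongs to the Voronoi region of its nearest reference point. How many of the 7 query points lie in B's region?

(0, -1, -7) — d² to each: A:243, B:83, C:389, D:505 → nearest is B
(-1, 10, -3) — d² to each: A:109, B:421, C:203, D:717 → nearest is A
(8, -5, -6) — d² to each: A:586, B:70, C:596, D:318 → nearest is B
(1, -10, -12) — d² to each: A:580, B:8, C:822, D:610 → nearest is B
(-6, -6, 0) — d² to each: A:317, B:229, C:269, D:393 → nearest is B
(6, 12, -10) — d² to each: A:309, B:413, C:569, D:941 → nearest is A
(8, 10, -11) — d² to each: A:386, B:350, C:646, D:888 → nearest is B
5 of the 7 points have B as nearest.

5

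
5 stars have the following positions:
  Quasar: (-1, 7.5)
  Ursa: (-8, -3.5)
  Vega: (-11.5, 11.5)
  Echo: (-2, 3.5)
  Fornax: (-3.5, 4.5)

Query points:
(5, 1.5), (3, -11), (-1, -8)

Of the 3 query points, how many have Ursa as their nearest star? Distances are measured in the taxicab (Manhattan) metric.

(5, 1.5) — d to each: Quasar:12, Ursa:18, Vega:26.5, Echo:9, Fornax:11.5 → nearest is Echo
(3, -11) — d to each: Quasar:22.5, Ursa:18.5, Vega:37, Echo:19.5, Fornax:22 → nearest is Ursa
(-1, -8) — d to each: Quasar:15.5, Ursa:11.5, Vega:30, Echo:12.5, Fornax:15 → nearest is Ursa
2 of the 3 points have Ursa as nearest.

2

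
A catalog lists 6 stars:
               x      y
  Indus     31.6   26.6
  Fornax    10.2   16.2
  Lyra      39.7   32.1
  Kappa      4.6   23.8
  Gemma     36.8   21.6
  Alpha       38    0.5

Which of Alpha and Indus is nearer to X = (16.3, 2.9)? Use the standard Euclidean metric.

Compare squared distances:
d²(X, Alpha) = (16.3−38)² + (2.9−0.5)² = 470.89 + 5.76 = 476.65
d²(X, Indus) = (16.3−31.6)² + (2.9−26.6)² = 234.09 + 561.69 = 795.78
476.65 < 795.78, so Alpha is closer.

Alpha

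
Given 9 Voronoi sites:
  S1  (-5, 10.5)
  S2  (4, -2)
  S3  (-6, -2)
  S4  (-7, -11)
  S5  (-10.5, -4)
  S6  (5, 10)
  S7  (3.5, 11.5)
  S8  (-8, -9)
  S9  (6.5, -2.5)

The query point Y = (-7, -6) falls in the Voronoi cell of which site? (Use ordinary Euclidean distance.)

Since √ is increasing, it suffices to compare squared distances:
|YS1|² = (-7−(-5))² + (-6−10.5)² = 4 + 272.25 = 276.25
|YS2|² = (-7−4)² + (-6−(-2))² = 121 + 16 = 137
|YS3|² = (-7−(-6))² + (-6−(-2))² = 1 + 16 = 17
|YS4|² = (-7−(-7))² + (-6−(-11))² = 0 + 25 = 25
|YS5|² = (-7−(-10.5))² + (-6−(-4))² = 12.25 + 4 = 16.25
|YS6|² = (-7−5)² + (-6−10)² = 144 + 256 = 400
|YS7|² = (-7−3.5)² + (-6−11.5)² = 110.25 + 306.25 = 416.5
|YS8|² = (-7−(-8))² + (-6−(-9))² = 1 + 9 = 10
|YS9|² = (-7−6.5)² + (-6−(-2.5))² = 182.25 + 12.25 = 194.5
Minimum is at S8.

S8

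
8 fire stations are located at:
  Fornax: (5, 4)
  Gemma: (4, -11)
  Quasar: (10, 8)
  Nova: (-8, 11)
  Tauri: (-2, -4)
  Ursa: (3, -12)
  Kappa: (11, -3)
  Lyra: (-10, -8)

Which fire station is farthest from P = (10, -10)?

Compare squared distances (the ordering matches that of the actual distances):
d²(P, Fornax) = (10−5)² + (-10−4)² = 25 + 196 = 221
d²(P, Gemma) = (10−4)² + (-10−(-11))² = 36 + 1 = 37
d²(P, Quasar) = (10−10)² + (-10−8)² = 0 + 324 = 324
d²(P, Nova) = (10−(-8))² + (-10−11)² = 324 + 441 = 765
d²(P, Tauri) = (10−(-2))² + (-10−(-4))² = 144 + 36 = 180
d²(P, Ursa) = (10−3)² + (-10−(-12))² = 49 + 4 = 53
d²(P, Kappa) = (10−11)² + (-10−(-3))² = 1 + 49 = 50
d²(P, Lyra) = (10−(-10))² + (-10−(-8))² = 400 + 4 = 404
The largest is to Nova.

Nova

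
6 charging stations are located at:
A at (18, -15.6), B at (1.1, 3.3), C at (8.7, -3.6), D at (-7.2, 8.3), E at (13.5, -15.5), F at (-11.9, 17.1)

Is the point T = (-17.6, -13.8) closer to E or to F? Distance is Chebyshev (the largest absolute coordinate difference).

d(T,E) = max(31.1, 1.7) = 31.1
d(T,F) = max(5.7, 30.9) = 30.9
31.1 > 30.9, so F is closer.

F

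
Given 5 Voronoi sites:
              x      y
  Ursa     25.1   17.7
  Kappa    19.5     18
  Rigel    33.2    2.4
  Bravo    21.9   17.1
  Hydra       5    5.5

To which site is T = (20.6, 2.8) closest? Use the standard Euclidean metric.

Rigel

Since √ is increasing, it suffices to compare squared distances:
d²(T, Ursa) = (20.6−25.1)² + (2.8−17.7)² = 20.25 + 222.01 = 242.26
d²(T, Kappa) = (20.6−19.5)² + (2.8−18)² = 1.21 + 231.04 = 232.25
d²(T, Rigel) = (20.6−33.2)² + (2.8−2.4)² = 158.76 + 0.16 = 158.92
d²(T, Bravo) = (20.6−21.9)² + (2.8−17.1)² = 1.69 + 204.49 = 206.18
d²(T, Hydra) = (20.6−5)² + (2.8−5.5)² = 243.36 + 7.29 = 250.65
The smallest is to Rigel, so T lies in the Voronoi region of Rigel.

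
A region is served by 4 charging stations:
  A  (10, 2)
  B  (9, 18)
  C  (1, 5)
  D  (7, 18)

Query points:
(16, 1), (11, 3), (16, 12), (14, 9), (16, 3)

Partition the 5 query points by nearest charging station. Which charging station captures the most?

(16, 1) — d² to each: A:37, B:338, C:241, D:370 → nearest is A
(11, 3) — d² to each: A:2, B:229, C:104, D:241 → nearest is A
(16, 12) — d² to each: A:136, B:85, C:274, D:117 → nearest is B
(14, 9) — d² to each: A:65, B:106, C:185, D:130 → nearest is A
(16, 3) — d² to each: A:37, B:274, C:229, D:306 → nearest is A
Tally — A:4, B:1. A captures the most (4).

A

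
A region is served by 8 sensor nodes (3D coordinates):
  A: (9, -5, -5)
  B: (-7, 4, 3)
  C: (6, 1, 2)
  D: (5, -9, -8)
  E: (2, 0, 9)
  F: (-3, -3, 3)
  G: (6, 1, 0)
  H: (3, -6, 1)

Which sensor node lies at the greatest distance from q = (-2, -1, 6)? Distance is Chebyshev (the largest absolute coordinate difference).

d(q,A) = max(11, 4, 11) = 11
d(q,B) = max(5, 5, 3) = 5
d(q,C) = max(8, 2, 4) = 8
d(q,D) = max(7, 8, 14) = 14
d(q,E) = max(4, 1, 3) = 4
d(q,F) = max(1, 2, 3) = 3
d(q,G) = max(8, 2, 6) = 8
d(q,H) = max(5, 5, 5) = 5
The largest is to D.

D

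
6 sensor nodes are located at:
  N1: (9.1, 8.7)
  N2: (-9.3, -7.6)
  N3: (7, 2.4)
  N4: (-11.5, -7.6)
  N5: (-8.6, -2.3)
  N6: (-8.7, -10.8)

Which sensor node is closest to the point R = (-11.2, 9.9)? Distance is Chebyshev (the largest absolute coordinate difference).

N5

d(R,N1) = max(20.3, 1.2) = 20.3
d(R,N2) = max(1.9, 17.5) = 17.5
d(R,N3) = max(18.2, 7.5) = 18.2
d(R,N4) = max(0.3, 17.5) = 17.5
d(R,N5) = max(2.6, 12.2) = 12.2
d(R,N6) = max(2.5, 20.7) = 20.7
Minimum is at N5.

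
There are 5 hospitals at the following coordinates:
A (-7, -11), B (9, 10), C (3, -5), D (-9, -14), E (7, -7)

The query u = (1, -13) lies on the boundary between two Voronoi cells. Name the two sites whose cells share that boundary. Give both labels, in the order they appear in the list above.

Squared distances from u to each site:
|uA|² = (1−(-7))² + (-13−(-11))² = 64 + 4 = 68
|uB|² = (1−9)² + (-13−10)² = 64 + 529 = 593
|uC|² = (1−3)² + (-13−(-5))² = 4 + 64 = 68
|uD|² = (1−(-9))² + (-13−(-14))² = 100 + 1 = 101
|uE|² = (1−7)² + (-13−(-7))² = 36 + 36 = 72
u is equidistant from A and C (both at squared distance 68), and every other site is strictly farther — so u lies on the A–C Voronoi edge.

A and C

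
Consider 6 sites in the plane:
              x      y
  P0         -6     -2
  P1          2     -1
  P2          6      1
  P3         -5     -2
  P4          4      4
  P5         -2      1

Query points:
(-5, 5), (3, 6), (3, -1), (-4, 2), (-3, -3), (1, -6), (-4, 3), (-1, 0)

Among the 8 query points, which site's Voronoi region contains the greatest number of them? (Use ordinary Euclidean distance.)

(-5, 5) — d² to each: P0:50, P1:85, P2:137, P3:49, P4:82, P5:25 → nearest is P5
(3, 6) — d² to each: P0:145, P1:50, P2:34, P3:128, P4:5, P5:50 → nearest is P4
(3, -1) — d² to each: P0:82, P1:1, P2:13, P3:65, P4:26, P5:29 → nearest is P1
(-4, 2) — d² to each: P0:20, P1:45, P2:101, P3:17, P4:68, P5:5 → nearest is P5
(-3, -3) — d² to each: P0:10, P1:29, P2:97, P3:5, P4:98, P5:17 → nearest is P3
(1, -6) — d² to each: P0:65, P1:26, P2:74, P3:52, P4:109, P5:58 → nearest is P1
(-4, 3) — d² to each: P0:29, P1:52, P2:104, P3:26, P4:65, P5:8 → nearest is P5
(-1, 0) — d² to each: P0:29, P1:10, P2:50, P3:20, P4:41, P5:2 → nearest is P5
Tally — P1:2, P3:1, P4:1, P5:4. P5 captures the most (4).

P5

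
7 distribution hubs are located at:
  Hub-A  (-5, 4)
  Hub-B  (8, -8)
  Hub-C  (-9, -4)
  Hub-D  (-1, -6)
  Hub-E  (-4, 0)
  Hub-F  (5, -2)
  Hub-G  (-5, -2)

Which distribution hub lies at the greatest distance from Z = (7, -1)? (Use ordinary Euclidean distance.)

Since √ is increasing, it suffices to compare squared distances:
d²(Z, Hub-A) = (7−(-5))² + (-1−4)² = 144 + 25 = 169
d²(Z, Hub-B) = (7−8)² + (-1−(-8))² = 1 + 49 = 50
d²(Z, Hub-C) = (7−(-9))² + (-1−(-4))² = 256 + 9 = 265
d²(Z, Hub-D) = (7−(-1))² + (-1−(-6))² = 64 + 25 = 89
d²(Z, Hub-E) = (7−(-4))² + (-1−0)² = 121 + 1 = 122
d²(Z, Hub-F) = (7−5)² + (-1−(-2))² = 4 + 1 = 5
d²(Z, Hub-G) = (7−(-5))² + (-1−(-2))² = 144 + 1 = 145
The largest is to Hub-C.

Hub-C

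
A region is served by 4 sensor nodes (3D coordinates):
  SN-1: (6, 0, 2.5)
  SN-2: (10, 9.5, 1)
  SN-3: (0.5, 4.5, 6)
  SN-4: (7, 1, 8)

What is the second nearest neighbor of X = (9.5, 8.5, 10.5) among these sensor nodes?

Squared Euclidean distances:
d²(X, SN-1) = (9.5−6)² + (8.5−0)² + (10.5−2.5)² = 12.25 + 72.25 + 64 = 148.5
d²(X, SN-2) = (9.5−10)² + (8.5−9.5)² + (10.5−1)² = 0.25 + 1 + 90.25 = 91.5
d²(X, SN-3) = (9.5−0.5)² + (8.5−4.5)² + (10.5−6)² = 81 + 16 + 20.25 = 117.25
d²(X, SN-4) = (9.5−7)² + (8.5−1)² + (10.5−8)² = 6.25 + 56.25 + 6.25 = 68.75
Sorted ascending: SN-4, SN-2, SN-3, … — the second-nearest is SN-2.

SN-2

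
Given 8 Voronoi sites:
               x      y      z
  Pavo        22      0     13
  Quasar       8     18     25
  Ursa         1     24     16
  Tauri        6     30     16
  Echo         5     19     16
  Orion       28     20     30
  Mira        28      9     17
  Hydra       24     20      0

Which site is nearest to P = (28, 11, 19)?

Mira

Since √ is increasing, it suffices to compare squared distances:
d²(P, Pavo) = (28−22)² + (11−0)² + (19−13)² = 36 + 121 + 36 = 193
d²(P, Quasar) = (28−8)² + (11−18)² + (19−25)² = 400 + 49 + 36 = 485
d²(P, Ursa) = (28−1)² + (11−24)² + (19−16)² = 729 + 169 + 9 = 907
d²(P, Tauri) = (28−6)² + (11−30)² + (19−16)² = 484 + 361 + 9 = 854
d²(P, Echo) = (28−5)² + (11−19)² + (19−16)² = 529 + 64 + 9 = 602
d²(P, Orion) = (28−28)² + (11−20)² + (19−30)² = 0 + 81 + 121 = 202
d²(P, Mira) = (28−28)² + (11−9)² + (19−17)² = 0 + 4 + 4 = 8
d²(P, Hydra) = (28−24)² + (11−20)² + (19−0)² = 16 + 81 + 361 = 458
The smallest is to Mira, so P lies in the Voronoi region of Mira.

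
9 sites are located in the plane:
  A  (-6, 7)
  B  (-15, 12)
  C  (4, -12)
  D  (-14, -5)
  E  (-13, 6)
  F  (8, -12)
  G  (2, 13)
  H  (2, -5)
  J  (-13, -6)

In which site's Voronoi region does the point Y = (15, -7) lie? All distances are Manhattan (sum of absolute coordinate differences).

F

d(Y,A) = |15−(-6)| + |-7−7| = 21 + 14 = 35
d(Y,B) = |15−(-15)| + |-7−12| = 30 + 19 = 49
d(Y,C) = |15−4| + |-7−(-12)| = 11 + 5 = 16
d(Y,D) = |15−(-14)| + |-7−(-5)| = 29 + 2 = 31
d(Y,E) = |15−(-13)| + |-7−6| = 28 + 13 = 41
d(Y,F) = |15−8| + |-7−(-12)| = 7 + 5 = 12
d(Y,G) = |15−2| + |-7−13| = 13 + 20 = 33
d(Y,H) = |15−2| + |-7−(-5)| = 13 + 2 = 15
d(Y,J) = |15−(-13)| + |-7−(-6)| = 28 + 1 = 29
The smallest is to F, so Y lies in the Voronoi region of F.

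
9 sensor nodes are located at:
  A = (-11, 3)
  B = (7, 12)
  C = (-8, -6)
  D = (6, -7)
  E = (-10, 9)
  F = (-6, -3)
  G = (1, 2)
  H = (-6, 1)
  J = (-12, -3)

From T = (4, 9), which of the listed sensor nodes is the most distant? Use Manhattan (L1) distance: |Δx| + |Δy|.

d(T,A) = 15 + 6 = 21
d(T,B) = 3 + 3 = 6
d(T,C) = 12 + 15 = 27
d(T,D) = 2 + 16 = 18
d(T,E) = 14 + 0 = 14
d(T,F) = 10 + 12 = 22
d(T,G) = 3 + 7 = 10
d(T,H) = 10 + 8 = 18
d(T,J) = 16 + 12 = 28
The largest is to J.

J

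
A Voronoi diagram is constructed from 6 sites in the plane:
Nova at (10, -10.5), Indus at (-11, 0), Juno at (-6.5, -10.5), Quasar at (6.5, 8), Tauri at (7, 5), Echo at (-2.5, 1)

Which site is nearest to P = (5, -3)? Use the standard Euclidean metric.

Squared Euclidean distances:
d²(P, Nova) = (5−10)² + (-3−(-10.5))² = 25 + 56.25 = 81.25
d²(P, Indus) = (5−(-11))² + (-3−0)² = 256 + 9 = 265
d²(P, Juno) = (5−(-6.5))² + (-3−(-10.5))² = 132.25 + 56.25 = 188.5
d²(P, Quasar) = (5−6.5)² + (-3−8)² = 2.25 + 121 = 123.25
d²(P, Tauri) = (5−7)² + (-3−5)² = 4 + 64 = 68
d²(P, Echo) = (5−(-2.5))² + (-3−1)² = 56.25 + 16 = 72.25
Minimum is at Tauri.

Tauri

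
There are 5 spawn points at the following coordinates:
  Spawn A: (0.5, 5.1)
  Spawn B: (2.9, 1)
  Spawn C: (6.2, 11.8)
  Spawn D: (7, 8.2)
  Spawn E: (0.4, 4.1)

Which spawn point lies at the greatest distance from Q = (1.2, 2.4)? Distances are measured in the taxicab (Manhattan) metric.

Spawn C

d(Q, Spawn A) = 0.7 + 2.7 = 3.4
d(Q, Spawn B) = 1.7 + 1.4 = 3.1
d(Q, Spawn C) = 5 + 9.4 = 14.4
d(Q, Spawn D) = 5.8 + 5.8 = 11.6
d(Q, Spawn E) = 0.8 + 1.7 = 2.5
The largest is to Spawn C.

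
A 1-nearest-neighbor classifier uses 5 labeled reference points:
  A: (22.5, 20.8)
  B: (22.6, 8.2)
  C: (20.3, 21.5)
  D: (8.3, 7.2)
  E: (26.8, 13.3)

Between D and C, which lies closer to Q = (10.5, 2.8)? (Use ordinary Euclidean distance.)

Compare squared distances:
|QD|² = (10.5−8.3)² + (2.8−7.2)² = 4.84 + 19.36 = 24.2
|QC|² = (10.5−20.3)² + (2.8−21.5)² = 96.04 + 349.69 = 445.73
24.2 < 445.73, so D is closer.

D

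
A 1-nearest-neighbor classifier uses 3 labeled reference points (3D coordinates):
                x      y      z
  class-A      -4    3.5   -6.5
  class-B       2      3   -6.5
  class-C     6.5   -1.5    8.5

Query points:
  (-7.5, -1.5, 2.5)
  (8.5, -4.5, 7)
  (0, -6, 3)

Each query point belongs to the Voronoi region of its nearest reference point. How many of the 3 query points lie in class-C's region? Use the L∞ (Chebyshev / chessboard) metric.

(-7.5, -1.5, 2.5) — d to each: class-A:9, class-B:9.5, class-C:14 → nearest is class-A
(8.5, -4.5, 7) — d to each: class-A:13.5, class-B:13.5, class-C:3 → nearest is class-C
(0, -6, 3) — d to each: class-A:9.5, class-B:9.5, class-C:6.5 → nearest is class-C
2 of the 3 points have class-C as nearest.

2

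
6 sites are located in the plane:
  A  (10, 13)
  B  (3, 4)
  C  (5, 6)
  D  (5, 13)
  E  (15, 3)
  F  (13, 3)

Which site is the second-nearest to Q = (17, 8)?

Compare squared distances (the ordering matches that of the actual distances):
|QA|² = (17−10)² + (8−13)² = 49 + 25 = 74
|QB|² = (17−3)² + (8−4)² = 196 + 16 = 212
|QC|² = (17−5)² + (8−6)² = 144 + 4 = 148
|QD|² = (17−5)² + (8−13)² = 144 + 25 = 169
|QE|² = (17−15)² + (8−3)² = 4 + 25 = 29
|QF|² = (17−13)² + (8−3)² = 16 + 25 = 41
Sorted ascending: E, F, A, … — the second-nearest is F.

F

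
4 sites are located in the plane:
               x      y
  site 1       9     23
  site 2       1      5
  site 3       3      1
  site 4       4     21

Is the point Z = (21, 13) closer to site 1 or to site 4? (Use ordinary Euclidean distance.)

Compare squared distances:
d²(Z, site 1) = (21−9)² + (13−23)² = 144 + 100 = 244
d²(Z, site 4) = (21−4)² + (13−21)² = 289 + 64 = 353
244 < 353, so site 1 is closer.

site 1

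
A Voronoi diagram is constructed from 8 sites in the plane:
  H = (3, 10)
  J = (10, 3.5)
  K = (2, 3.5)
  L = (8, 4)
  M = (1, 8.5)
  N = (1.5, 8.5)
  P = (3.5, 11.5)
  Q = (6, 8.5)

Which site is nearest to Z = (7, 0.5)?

Since √ is increasing, it suffices to compare squared distances:
|ZH|² = (7−3)² + (0.5−10)² = 16 + 90.25 = 106.25
|ZJ|² = (7−10)² + (0.5−3.5)² = 9 + 9 = 18
|ZK|² = (7−2)² + (0.5−3.5)² = 25 + 9 = 34
|ZL|² = (7−8)² + (0.5−4)² = 1 + 12.25 = 13.25
|ZM|² = (7−1)² + (0.5−8.5)² = 36 + 64 = 100
|ZN|² = (7−1.5)² + (0.5−8.5)² = 30.25 + 64 = 94.25
|ZP|² = (7−3.5)² + (0.5−11.5)² = 12.25 + 121 = 133.25
|ZQ|² = (7−6)² + (0.5−8.5)² = 1 + 64 = 65
The smallest is to L, so Z lies in the Voronoi region of L.

L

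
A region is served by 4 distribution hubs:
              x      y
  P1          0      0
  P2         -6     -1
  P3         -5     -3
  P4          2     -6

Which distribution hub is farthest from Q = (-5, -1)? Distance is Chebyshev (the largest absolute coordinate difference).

d(Q,P1) = max(5, 1) = 5
d(Q,P2) = max(1, 0) = 1
d(Q,P3) = max(0, 2) = 2
d(Q,P4) = max(7, 5) = 7
The largest is to P4.

P4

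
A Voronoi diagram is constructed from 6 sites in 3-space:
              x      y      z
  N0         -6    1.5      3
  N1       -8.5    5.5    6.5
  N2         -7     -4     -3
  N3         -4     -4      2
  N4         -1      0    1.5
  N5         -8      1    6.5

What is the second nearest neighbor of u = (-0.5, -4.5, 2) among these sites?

N4

Squared Euclidean distances:
|uN0|² = (-0.5−(-6))² + (-4.5−1.5)² + (2−3)² = 30.25 + 36 + 1 = 67.25
|uN1|² = (-0.5−(-8.5))² + (-4.5−5.5)² + (2−6.5)² = 64 + 100 + 20.25 = 184.25
|uN2|² = (-0.5−(-7))² + (-4.5−(-4))² + (2−(-3))² = 42.25 + 0.25 + 25 = 67.5
|uN3|² = (-0.5−(-4))² + (-4.5−(-4))² + (2−2)² = 12.25 + 0.25 + 0 = 12.5
|uN4|² = (-0.5−(-1))² + (-4.5−0)² + (2−1.5)² = 0.25 + 20.25 + 0.25 = 20.75
|uN5|² = (-0.5−(-8))² + (-4.5−1)² + (2−6.5)² = 56.25 + 30.25 + 20.25 = 106.75
Sorted ascending: N3, N4, N0, … — the second-nearest is N4.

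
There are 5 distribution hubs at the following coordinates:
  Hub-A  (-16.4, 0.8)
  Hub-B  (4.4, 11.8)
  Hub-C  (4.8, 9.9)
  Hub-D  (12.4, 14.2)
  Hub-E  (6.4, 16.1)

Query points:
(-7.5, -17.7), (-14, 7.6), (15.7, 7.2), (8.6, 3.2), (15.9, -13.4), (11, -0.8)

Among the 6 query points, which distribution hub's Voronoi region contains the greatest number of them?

Hub-C

(-7.5, -17.7) — d² to each: Hub-A:421.46, Hub-B:1011.86, Hub-C:913.05, Hub-D:1413.62, Hub-E:1335.65 → nearest is Hub-A
(-14, 7.6) — d² to each: Hub-A:52, Hub-B:356.2, Hub-C:358.73, Hub-D:740.52, Hub-E:488.41 → nearest is Hub-A
(15.7, 7.2) — d² to each: Hub-A:1071.37, Hub-B:148.85, Hub-C:126.1, Hub-D:59.89, Hub-E:165.7 → nearest is Hub-D
(8.6, 3.2) — d² to each: Hub-A:630.76, Hub-B:91.6, Hub-C:59.33, Hub-D:135.44, Hub-E:171.25 → nearest is Hub-C
(15.9, -13.4) — d² to each: Hub-A:1244.93, Hub-B:767.29, Hub-C:666.1, Hub-D:774.01, Hub-E:960.5 → nearest is Hub-C
(11, -0.8) — d² to each: Hub-A:753.32, Hub-B:202.32, Hub-C:152.93, Hub-D:226.96, Hub-E:306.77 → nearest is Hub-C
Tally — Hub-A:2, Hub-C:3, Hub-D:1. Hub-C captures the most (3).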